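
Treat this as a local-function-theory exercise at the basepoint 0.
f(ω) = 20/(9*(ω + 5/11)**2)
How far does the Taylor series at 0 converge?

The radius of convergence is 5/11.

Denominator factor (ω + 5/11)^2: pole of order 2 at -5/11, modulus 5/11.
The radius of convergence is the smallest modulus among the singular points: 5/11.


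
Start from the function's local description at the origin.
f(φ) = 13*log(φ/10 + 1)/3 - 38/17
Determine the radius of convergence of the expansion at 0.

Branch term (13/3)*log(1 - φ/(-10)): its argument vanishes at φ = -10, a logarithmic branch point, modulus 10.
The radius of convergence is the smallest modulus among the singular points: 10.

The radius of convergence is 10.


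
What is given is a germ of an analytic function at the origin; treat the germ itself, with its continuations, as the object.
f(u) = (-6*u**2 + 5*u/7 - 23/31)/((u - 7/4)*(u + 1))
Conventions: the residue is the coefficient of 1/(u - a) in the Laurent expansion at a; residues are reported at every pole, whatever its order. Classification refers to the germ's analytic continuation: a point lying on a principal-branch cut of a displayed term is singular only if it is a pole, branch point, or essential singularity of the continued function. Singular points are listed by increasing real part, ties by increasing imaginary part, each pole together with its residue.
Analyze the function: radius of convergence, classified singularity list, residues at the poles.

Radius of convergence at 0: 1.
At -1: a pole of order 1; residue 6472/2387.
At 7/4: a pole of order 1; residue -4431/682.

Denominator factor (u - 7/4): pole of order 1 at 7/4, modulus 7/4.
Denominator factor (u + 1): pole of order 1 at -1, modulus 1.
The radius of convergence is the smallest modulus among the singular points: 1.
At the order-1 pole -1 set g(u) = (u - (-1))*f(u) = (-6*u**2 + 5*u/7 - 23/31)/(u - 7/4).
Simple pole: residue = g(a) at a = -1, which is 6472/2387.
At the order-1 pole 7/4 set g(u) = (u - (7/4))*f(u) = (-6*u**2 + 5*u/7 - 23/31)/(u + 1).
Simple pole: residue = g(a) at a = 7/4, which is -4431/682.
List the singular points by increasing real part (a conjugate pair: the negative imaginary part first).


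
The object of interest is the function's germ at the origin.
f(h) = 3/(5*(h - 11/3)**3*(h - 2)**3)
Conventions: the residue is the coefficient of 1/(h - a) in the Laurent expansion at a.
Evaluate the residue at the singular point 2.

The residue is -4374/15625.

At the order-3 pole 2 set g(h) = (h - (2))^3*f(h) = 3/(5*(h - 11/3)**3).
Order-3 pole: residue = g''(a)/2; g''(2) = -8748/15625, so the residue is -4374/15625.


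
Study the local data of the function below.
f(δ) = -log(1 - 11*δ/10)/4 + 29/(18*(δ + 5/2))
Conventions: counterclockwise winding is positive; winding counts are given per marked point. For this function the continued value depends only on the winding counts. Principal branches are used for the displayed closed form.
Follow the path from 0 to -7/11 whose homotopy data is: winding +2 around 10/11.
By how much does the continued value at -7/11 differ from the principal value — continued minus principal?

The rational part is single-valued and drops out of the difference; each branch term changes only by its own monodromy.
(-1/4)*log(1 - δ/(10/11)): each positive loop around 10/11 adds 2*pi*i to the log, so winding +2 contributes (-1/4)*(2)*2*pi*i = -pi*i.
Summing the contributions at δ = -7/11 gives -pi*i.

Continued minus principal equals -pi*i.


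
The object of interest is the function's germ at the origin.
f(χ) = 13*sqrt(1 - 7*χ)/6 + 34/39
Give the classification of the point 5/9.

There is no denominator, hence no pole anywhere.
Branch term sqrt(1 - χ/(1/7)): argument at 5/9 is -26/9, nonzero, so 5/9 is not its branch point (a point on a principal cut is still regular for the continued germ).
So the germ continues analytically to 5/9.

The point is a regular point.


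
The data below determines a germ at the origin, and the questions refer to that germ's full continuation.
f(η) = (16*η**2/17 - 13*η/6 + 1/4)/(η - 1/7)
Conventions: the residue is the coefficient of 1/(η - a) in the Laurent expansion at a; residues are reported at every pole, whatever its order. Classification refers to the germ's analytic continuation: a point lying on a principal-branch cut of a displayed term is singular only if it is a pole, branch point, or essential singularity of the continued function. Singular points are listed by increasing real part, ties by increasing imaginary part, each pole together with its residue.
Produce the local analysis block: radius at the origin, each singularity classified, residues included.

Radius of convergence at 0: 1/7.
At 1/7: a pole of order 1; residue -403/9996.

Denominator factor (η - 1/7): pole of order 1 at 1/7, modulus 1/7.
The radius of convergence is the smallest modulus among the singular points: 1/7.
At the order-1 pole 1/7 set g(η) = (η - (1/7))*f(η) = 16*η**2/17 - 13*η/6 + 1/4.
Simple pole: residue = g(a) at a = 1/7, which is -403/9996.


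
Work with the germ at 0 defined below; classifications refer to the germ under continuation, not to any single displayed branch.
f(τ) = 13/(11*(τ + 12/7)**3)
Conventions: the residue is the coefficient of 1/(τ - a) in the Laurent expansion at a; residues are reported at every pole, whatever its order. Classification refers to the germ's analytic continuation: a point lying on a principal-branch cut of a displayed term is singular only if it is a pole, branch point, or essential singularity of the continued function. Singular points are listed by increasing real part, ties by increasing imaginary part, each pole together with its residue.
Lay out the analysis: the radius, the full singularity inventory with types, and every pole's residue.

Radius of convergence at 0: 12/7.
At -12/7: a pole of order 3; residue 0.

Denominator factor (τ + 12/7)^3: pole of order 3 at -12/7, modulus 12/7.
The radius of convergence is the smallest modulus among the singular points: 12/7.
At the order-3 pole -12/7 set g(τ) = (τ - (-12/7))^3*f(τ) = 13/11.
Order-3 pole: residue = g''(a)/2; g''(-12/7) = 0, so the residue is 0.


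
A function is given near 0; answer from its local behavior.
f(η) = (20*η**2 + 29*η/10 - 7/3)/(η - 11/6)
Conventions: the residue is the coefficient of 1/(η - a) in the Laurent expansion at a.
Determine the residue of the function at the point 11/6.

At the order-1 pole 11/6 set g(η) = (η - (11/6))*f(η) = 20*η**2 + 29*η/10 - 7/3.
Simple pole: residue = g(a) at a = 11/6, which is 12637/180.

The residue is 12637/180.


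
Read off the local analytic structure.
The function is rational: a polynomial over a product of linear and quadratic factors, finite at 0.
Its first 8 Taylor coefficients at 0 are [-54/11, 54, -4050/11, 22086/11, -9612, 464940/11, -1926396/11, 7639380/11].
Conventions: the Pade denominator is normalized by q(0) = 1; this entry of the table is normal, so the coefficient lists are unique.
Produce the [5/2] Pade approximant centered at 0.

The Pade approximant has numerator coefficients [-54/11, 114423354/5888311, -297367848/5888311, 609134904/5888311, -978258222/5888311, 1015918362/5888311]; denominator coefficients [1, 3769360/535301, 6822197/535301].

Taylor coefficients needed (read off): a_0 = -54/11, a_1 = 54, a_2 = -4050/11, a_3 = 22086/11, a_4 = -9612, a_5 = 464940/11, a_6 = -1926396/11, a_7 = 7639380/11.
Write the denominator as Q(σ) = 1 + q1*σ + q2*σ^2. Requiring Q*f - P = O(σ^8) with deg P <= 5 kills the coefficients of σ^6..σ^7 in Q*f:
  σ^6: a_6 + q1*a_5 + q2*a_4 = 0, i.e. -1926396/11 + (464940/11)*q1 + (-9612)*q2 = 0.
  σ^7: a_7 + q1*a_6 + q2*a_5 = 0, i.e. 7639380/11 + (-1926396/11)*q1 + (464940/11)*q2 = 0.
Solving this linear system: q1 = 3769360/535301, q2 = 6822197/535301.
The numerator is Q*f truncated at degree 5: P0 = a_0 = -54/11; P1 = a_1 + q1*a_0 = 114423354/5888311; P2 = a_2 + q1*a_1 + q2*a_0 = -297367848/5888311; P3 = a_3 + q1*a_2 + q2*a_1 = 609134904/5888311; P4 = a_4 + q1*a_3 + q2*a_2 = -978258222/5888311; P5 = a_5 + q1*a_4 + q2*a_3 = 1015918362/5888311.


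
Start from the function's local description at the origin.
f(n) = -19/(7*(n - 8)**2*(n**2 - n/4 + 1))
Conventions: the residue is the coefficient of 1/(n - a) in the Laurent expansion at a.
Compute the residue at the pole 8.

The residue is 19/1764.

At the order-2 pole 8 set g(n) = (n - (8))^2*f(n) = -19/(7*(n**2 - n/4 + 1)).
Order-2 pole: residue = g'(a); g'(8) = 19/1764, so the residue is 19/1764.


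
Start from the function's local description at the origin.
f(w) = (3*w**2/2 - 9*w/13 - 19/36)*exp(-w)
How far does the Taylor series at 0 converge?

The factor exp(-w) is entire and contributes no finite singular point.
The polynomial part has no poles.
No finite singular points: the Taylor series at 0 converges everywhere.

The radius of convergence is infinite.


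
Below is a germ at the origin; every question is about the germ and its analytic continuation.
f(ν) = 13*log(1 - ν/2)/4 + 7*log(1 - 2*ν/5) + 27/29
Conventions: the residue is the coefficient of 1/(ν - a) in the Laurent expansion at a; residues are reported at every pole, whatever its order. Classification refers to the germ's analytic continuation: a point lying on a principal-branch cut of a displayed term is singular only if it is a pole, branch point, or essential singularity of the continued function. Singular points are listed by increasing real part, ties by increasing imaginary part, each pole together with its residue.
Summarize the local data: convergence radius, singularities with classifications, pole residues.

Radius of convergence at 0: 2.
At 2: a logarithmic branch point.
At 5/2: a logarithmic branch point.

Branch term (7)*log(1 - ν/(5/2)): its argument vanishes at ν = 5/2, a logarithmic branch point, modulus 5/2.
Branch term (13/4)*log(1 - ν/(2)): its argument vanishes at ν = 2, a logarithmic branch point, modulus 2.
The radius of convergence is the smallest modulus among the singular points: 2.
List the singular points by increasing real part (a conjugate pair: the negative imaginary part first).


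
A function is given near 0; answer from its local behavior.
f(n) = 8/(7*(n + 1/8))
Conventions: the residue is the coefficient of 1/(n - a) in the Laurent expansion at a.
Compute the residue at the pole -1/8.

At the order-1 pole -1/8 set g(n) = (n - (-1/8))*f(n) = 8/7.
Simple pole: residue = g(a) at a = -1/8, which is 8/7.

The residue is 8/7.


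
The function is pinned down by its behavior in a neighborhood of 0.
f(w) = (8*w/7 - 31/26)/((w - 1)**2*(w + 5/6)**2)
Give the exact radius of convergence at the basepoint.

Denominator factor (w - 1)^2: pole of order 2 at 1, modulus 1.
Denominator factor (w + 5/6)^2: pole of order 2 at -5/6, modulus 5/6.
The radius of convergence is the smallest modulus among the singular points: 5/6.

The radius of convergence is 5/6.


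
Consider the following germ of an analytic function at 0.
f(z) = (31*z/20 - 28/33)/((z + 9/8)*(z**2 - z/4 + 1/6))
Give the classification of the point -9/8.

The denominator factor z + 9/8 vanishes at -9/8 and appears to the power 1; the numerator there equals -13687/5280, nonzero, and no other factor vanishes.
Hence a pole whose order is the multiplicity, 1.

The point is a pole of order 1.


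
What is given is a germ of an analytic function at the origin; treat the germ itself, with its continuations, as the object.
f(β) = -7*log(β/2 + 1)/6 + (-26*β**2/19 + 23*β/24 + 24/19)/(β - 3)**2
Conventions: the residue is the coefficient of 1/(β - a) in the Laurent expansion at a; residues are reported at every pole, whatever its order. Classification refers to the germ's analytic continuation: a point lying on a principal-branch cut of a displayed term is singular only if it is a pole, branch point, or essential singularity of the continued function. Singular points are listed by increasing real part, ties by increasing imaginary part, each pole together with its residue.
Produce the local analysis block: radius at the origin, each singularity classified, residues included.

Radius of convergence at 0: 2.
At -2: a logarithmic branch point.
At 3: a pole of order 2; residue -3307/456.

Denominator factor (β - 3)^2: pole of order 2 at 3, modulus 3.
Branch term (-7/6)*log(1 - β/(-2)): its argument vanishes at β = -2, a logarithmic branch point, modulus 2.
The radius of convergence is the smallest modulus among the singular points: 2.
The branch term is analytic at 3 and contributes nothing to the residue; only the rational part matters.
At the order-2 pole 3 set g(β) = (β - (3))^2*(rational part) = -26*β**2/19 + 23*β/24 + 24/19.
Order-2 pole: residue = g'(a); g'(3) = -3307/456, so the residue is -3307/456.
List the singular points by increasing real part (a conjugate pair: the negative imaginary part first).


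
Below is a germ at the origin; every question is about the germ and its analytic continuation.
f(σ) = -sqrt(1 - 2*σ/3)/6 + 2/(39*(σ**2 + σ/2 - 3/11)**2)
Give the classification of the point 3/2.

The point is an algebraic (square-root) branch point.

The term (-1/6)*sqrt(1 - σ/(3/2)) has argument 1 - 3/2/(3/2) = 0 at 3/2: a square-root (algebraic, two-sheeted) branch point; the remaining terms are analytic or single-valued there.


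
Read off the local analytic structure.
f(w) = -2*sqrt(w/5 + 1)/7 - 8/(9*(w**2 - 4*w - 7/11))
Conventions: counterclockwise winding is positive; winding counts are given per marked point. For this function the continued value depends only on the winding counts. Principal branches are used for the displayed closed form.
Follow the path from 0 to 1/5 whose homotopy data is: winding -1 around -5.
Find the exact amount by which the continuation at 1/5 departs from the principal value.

Continued minus principal equals (4/35)*sqrt(26).

The rational part is single-valued and drops out of the difference; each branch term changes only by its own monodromy.
(-2/7)*sqrt(1 - w/(-5)): winding -1 is odd, the square root flips sign, contributing -2*(-2/7)*sqrt(1 - (1/5)/(-5)) = -2*(-2/7)*sqrt(26/25) = (4/35)*sqrt(26).
Summing the contributions at w = 1/5 gives (4/35)*sqrt(26).


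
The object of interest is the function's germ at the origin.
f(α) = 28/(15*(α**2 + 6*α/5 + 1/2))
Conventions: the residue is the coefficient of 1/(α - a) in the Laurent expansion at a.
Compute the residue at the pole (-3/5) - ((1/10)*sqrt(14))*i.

The factor α**2 + 6*α/5 + 1/2 splits as (α - a)(α - a') with a = (-3/5) - ((1/10)*sqrt(14))*i, a' = (-3/5) + ((1/10)*sqrt(14))*i. At the order-1 pole a set g(α) = (α - a)*f(α) = [28/15] / (α - a').
Simple pole: residue = g(a) at a = (-3/5) - ((1/10)*sqrt(14))*i, which is ((2/3)*sqrt(14))*i.

The residue is ((2/3)*sqrt(14))*i.


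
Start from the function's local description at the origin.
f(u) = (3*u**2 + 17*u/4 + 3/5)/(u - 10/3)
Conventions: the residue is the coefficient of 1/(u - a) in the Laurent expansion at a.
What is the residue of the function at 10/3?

At the order-1 pole 10/3 set g(u) = (u - (10/3))*f(u) = 3*u**2 + 17*u/4 + 3/5.
Simple pole: residue = g(a) at a = 10/3, which is 481/10.

The residue is 481/10.


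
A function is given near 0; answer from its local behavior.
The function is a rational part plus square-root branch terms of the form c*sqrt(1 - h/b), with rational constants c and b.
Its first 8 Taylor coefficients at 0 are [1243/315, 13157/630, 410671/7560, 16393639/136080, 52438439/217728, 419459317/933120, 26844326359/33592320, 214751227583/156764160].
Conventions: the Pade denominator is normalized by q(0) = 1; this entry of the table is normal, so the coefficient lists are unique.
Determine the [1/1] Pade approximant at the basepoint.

The Pade approximant has numerator coefficients [1243/315, 528175841/49733460]; denominator coefficients [1, -410671/157884].

Taylor coefficients needed (read off): a_0 = 1243/315, a_1 = 13157/630, a_2 = 410671/7560.
Write the denominator as Q(h) = 1 + q1*h. Requiring Q*f - P = O(h^3) with deg P <= 1 kills the coefficients of h^2..h^2 in Q*f:
  h^2: a_2 + q1*a_1 = 0, i.e. 410671/7560 + (13157/630)*q1 = 0.
Solving this linear system: q1 = -410671/157884.
The numerator is Q*f truncated at degree 1: P0 = a_0 = 1243/315; P1 = a_1 + q1*a_0 = 528175841/49733460.


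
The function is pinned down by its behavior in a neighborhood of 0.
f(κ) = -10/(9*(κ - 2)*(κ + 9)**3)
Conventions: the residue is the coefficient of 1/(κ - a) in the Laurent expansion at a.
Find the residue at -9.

At the order-3 pole -9 set g(κ) = (κ - (-9))^3*f(κ) = -10/(9*(κ - 2)).
Order-3 pole: residue = g''(a)/2; g''(-9) = 20/11979, so the residue is 10/11979.

The residue is 10/11979.


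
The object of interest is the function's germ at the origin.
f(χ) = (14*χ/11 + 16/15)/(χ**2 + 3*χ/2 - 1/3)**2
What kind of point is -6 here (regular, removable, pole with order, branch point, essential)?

The point is a regular point.

Denominator factors: χ**2 + 3*χ/2 - 1/3 = 80/3 at χ = -6 — none vanishes.
So the germ continues analytically to -6.


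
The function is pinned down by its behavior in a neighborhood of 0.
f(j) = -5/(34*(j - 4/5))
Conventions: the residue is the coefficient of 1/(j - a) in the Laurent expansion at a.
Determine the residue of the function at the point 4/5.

At the order-1 pole 4/5 set g(j) = (j - (4/5))*f(j) = -5/34.
Simple pole: residue = g(a) at a = 4/5, which is -5/34.

The residue is -5/34.


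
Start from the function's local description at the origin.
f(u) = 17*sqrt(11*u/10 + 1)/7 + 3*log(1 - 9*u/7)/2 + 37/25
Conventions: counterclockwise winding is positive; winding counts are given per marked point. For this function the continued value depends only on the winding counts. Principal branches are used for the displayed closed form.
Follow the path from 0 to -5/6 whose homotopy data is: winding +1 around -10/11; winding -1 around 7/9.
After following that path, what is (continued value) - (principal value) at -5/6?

The rational part is single-valued and drops out of the difference; each branch term changes only by its own monodromy.
(3/2)*log(1 - u/(7/9)): each positive loop around 7/9 adds 2*pi*i to the log, so winding -1 contributes (3/2)*(-1)*2*pi*i = -(3)*pi*i.
(17/7)*sqrt(1 - u/(-10/11)): winding +1 is odd, the square root flips sign, contributing -2*(17/7)*sqrt(1 - (-5/6)/(-10/11)) = -2*(17/7)*sqrt(1/12) = -(17/21)*sqrt(3).
Summing the contributions at u = -5/6 gives (-(17/21)*sqrt(3)) - ((3)*pi)*i.

Continued minus principal equals (-(17/21)*sqrt(3)) - ((3)*pi)*i.


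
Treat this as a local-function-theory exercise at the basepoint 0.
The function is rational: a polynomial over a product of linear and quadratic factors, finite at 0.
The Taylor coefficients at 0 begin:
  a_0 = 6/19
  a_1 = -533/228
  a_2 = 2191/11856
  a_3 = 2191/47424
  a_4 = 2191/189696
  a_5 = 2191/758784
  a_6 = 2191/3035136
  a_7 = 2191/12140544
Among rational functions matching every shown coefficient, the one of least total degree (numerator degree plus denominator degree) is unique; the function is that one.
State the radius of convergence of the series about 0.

The radius of convergence is 4.

No rational of total degree below 3 reproduces all 8 coefficients; solving the [2/1] Pade equations on them gives f(β) = (-40*β**2/13 + 29*β/3 - 24/19)/(β - 4), whose expansion matches every shown term.
Denominator factor (β - 4): pole of order 1 at 4, modulus 4.
The radius of convergence is the smallest modulus among the singular points: 4.


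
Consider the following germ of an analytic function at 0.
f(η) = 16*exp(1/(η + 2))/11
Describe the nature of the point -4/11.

The point is a regular point.

There is no denominator, hence no pole anywhere.
The essential point of exp(1/(η - (-2))) is -2, not -4/11.
So the germ continues analytically to -4/11.


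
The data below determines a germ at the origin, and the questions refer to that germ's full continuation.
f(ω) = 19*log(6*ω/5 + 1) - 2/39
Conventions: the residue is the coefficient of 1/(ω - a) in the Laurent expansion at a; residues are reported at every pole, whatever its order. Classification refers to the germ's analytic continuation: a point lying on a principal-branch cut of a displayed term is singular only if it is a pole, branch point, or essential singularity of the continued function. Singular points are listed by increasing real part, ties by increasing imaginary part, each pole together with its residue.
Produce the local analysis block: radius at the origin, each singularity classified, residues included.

Branch term (19)*log(1 - ω/(-5/6)): its argument vanishes at ω = -5/6, a logarithmic branch point, modulus 5/6.
The radius of convergence is the smallest modulus among the singular points: 5/6.

Radius of convergence at 0: 5/6.
At -5/6: a logarithmic branch point.


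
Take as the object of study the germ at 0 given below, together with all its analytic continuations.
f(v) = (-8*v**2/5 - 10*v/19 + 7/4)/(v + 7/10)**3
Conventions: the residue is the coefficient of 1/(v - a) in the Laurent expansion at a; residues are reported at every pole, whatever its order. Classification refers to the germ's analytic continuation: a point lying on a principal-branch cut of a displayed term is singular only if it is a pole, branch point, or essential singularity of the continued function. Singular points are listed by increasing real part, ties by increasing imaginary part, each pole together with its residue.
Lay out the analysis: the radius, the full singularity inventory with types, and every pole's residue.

Radius of convergence at 0: 7/10.
At -7/10: a pole of order 3; residue -8/5.

Denominator factor (v + 7/10)^3: pole of order 3 at -7/10, modulus 7/10.
The radius of convergence is the smallest modulus among the singular points: 7/10.
At the order-3 pole -7/10 set g(v) = (v - (-7/10))^3*f(v) = -8*v**2/5 - 10*v/19 + 7/4.
Order-3 pole: residue = g''(a)/2; g''(-7/10) = -16/5, so the residue is -8/5.


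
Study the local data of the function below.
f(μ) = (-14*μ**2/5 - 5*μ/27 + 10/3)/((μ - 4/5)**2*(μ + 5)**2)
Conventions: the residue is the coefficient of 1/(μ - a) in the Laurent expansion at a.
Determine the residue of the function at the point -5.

At the order-2 pole -5 set g(μ) = (μ - (-5))^2*f(μ) = (-14*μ**2/5 - 5*μ/27 + 10/3)/(μ - 4/5)**2.
Order-2 pole: residue = g'(a); g'(-5) = 33575/219501, so the residue is 33575/219501.

The residue is 33575/219501.


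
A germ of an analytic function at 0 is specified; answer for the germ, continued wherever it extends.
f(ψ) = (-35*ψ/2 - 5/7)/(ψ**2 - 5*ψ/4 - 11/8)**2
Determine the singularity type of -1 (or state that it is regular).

Denominator factors: ψ**2 - 5*ψ/4 - 11/8 = 7/8 at ψ = -1 — none vanishes.
So the germ continues analytically to -1.

The point is a regular point.


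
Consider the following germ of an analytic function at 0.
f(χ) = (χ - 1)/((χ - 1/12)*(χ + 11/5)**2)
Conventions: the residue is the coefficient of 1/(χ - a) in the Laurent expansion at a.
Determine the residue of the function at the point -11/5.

At the order-2 pole -11/5 set g(χ) = (χ - (-11/5))^2*f(χ) = (χ - 1)/(χ - 1/12).
Order-2 pole: residue = g'(a); g'(-11/5) = 3300/18769, so the residue is 3300/18769.

The residue is 3300/18769.


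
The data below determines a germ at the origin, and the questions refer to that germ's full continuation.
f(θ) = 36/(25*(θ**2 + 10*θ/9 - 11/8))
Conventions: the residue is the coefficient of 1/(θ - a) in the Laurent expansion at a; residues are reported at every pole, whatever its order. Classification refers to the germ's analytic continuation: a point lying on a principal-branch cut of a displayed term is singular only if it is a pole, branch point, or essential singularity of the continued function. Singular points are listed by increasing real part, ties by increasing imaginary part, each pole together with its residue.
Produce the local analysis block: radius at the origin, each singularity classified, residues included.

Radius of convergence at 0: -5/9 + (1/36)*sqrt(2182).
At -5/9 - (1/36)*sqrt(2182): a pole of order 1; residue -(324/27275)*sqrt(2182).
At -5/9 + (1/36)*sqrt(2182): a pole of order 1; residue (324/27275)*sqrt(2182).

Denominator factor (θ**2 + 10*θ/9 - 11/8): discriminant 1091/162, real irrational roots -5/9 + (1/36)*sqrt(2182) and -5/9 - (1/36)*sqrt(2182); poles of order 1, moduli -5/9 + (1/36)*sqrt(2182) and 5/9 + (1/36)*sqrt(2182).
The radius of convergence is the smallest modulus among the singular points: -5/9 + (1/36)*sqrt(2182).
The factor θ**2 + 10*θ/9 - 11/8 splits as (θ - a)(θ - a') with a = -5/9 - (1/36)*sqrt(2182), a' = -5/9 + (1/36)*sqrt(2182). At the order-1 pole a set g(θ) = (θ - a)*f(θ) = [36/25] / (θ - a').
Simple pole: residue = g(a) at a = -5/9 - (1/36)*sqrt(2182), which is -(324/27275)*sqrt(2182).
The factor θ**2 + 10*θ/9 - 11/8 splits as (θ - a)(θ - a') with a = -5/9 + (1/36)*sqrt(2182), a' = -5/9 - (1/36)*sqrt(2182). At the order-1 pole a set g(θ) = (θ - a)*f(θ) = [36/25] / (θ - a').
Simple pole: residue = g(a) at a = -5/9 + (1/36)*sqrt(2182), which is (324/27275)*sqrt(2182).
List the singular points by increasing real part (a conjugate pair: the negative imaginary part first).


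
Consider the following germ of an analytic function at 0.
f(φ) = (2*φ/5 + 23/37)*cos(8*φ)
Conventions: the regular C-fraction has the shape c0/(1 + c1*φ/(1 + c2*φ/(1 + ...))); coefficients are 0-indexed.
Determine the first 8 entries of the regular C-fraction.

The regular C-fraction coefficients are [23/37, -74/115, 214338/4255, -1840/37, -170200/321507, -4218518/36973305, 303340558/48512957, -59157288/10546295].

Taylor coefficients (expand at 0): a_0 = 23/37, a_1 = 2/5, a_2 = -736/37, a_3 = -64/5, a_4 = 11776/111, a_5 = 1024/15, a_6 = -376832/1665, a_7 = -32768/225.
c0 = a_0 = 23/37. Peel one level at a time: if S = 1 + c*φ/S' with S'(0) = 1, then c is the φ-coefficient of S and S' = c*φ/(S - 1).
S_1 = c0/f = 1 + (-74/115)*φ + (428676/13225)*φ^2 + ...; c1 = -74/115.
S_2 = c1*φ/(S_1 - 1) = 1 + (214338/4255)*φ + (3429408/1369)*φ^2 + ...; c2 = 214338/4255.
S_3 = c2*φ/(S_2 - 1) = 1 + (-1840/37)*φ + (-8464000/321507)*φ^2 + ...; c3 = -1840/37.
S_4 = c3*φ/(S_3 - 1) = 1 + (-170200/321507)*φ + (-6243406640/103366751049)*φ^2 + ...; c4 = -170200/321507.
S_5 = c4*φ/(S_4 - 1) = 1 + (-4218518/36973305)*φ + (606681116/850386015)*φ^2 + ...; c5 = -4218518/36973305.
S_6 = c5*φ/(S_5 - 1) = 1 + (303340558/48512957)*φ + (780208902247248/22244867645405)*φ^2 + ...; c6 = 303340558/48512957.
S_7 = c6*φ/(S_6 - 1) = 1 + (-59157288/10546295)*φ + ...; c7 = -59157288/10546295.


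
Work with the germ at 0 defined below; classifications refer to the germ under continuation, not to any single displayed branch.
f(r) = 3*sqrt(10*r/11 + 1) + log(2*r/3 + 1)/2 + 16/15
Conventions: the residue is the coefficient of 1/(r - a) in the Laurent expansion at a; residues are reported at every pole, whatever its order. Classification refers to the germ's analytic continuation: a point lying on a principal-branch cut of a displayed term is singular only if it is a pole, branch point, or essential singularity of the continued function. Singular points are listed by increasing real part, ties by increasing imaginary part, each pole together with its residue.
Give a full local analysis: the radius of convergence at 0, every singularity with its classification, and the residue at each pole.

Radius of convergence at 0: 11/10.
At -3/2: a logarithmic branch point.
At -11/10: an algebraic (square-root) branch point.

Branch term (3)*sqrt(1 - r/(-11/10)): its argument vanishes at r = -11/10, a square-root branch point, modulus 11/10.
Branch term (1/2)*log(1 - r/(-3/2)): its argument vanishes at r = -3/2, a logarithmic branch point, modulus 3/2.
The radius of convergence is the smallest modulus among the singular points: 11/10.
List the singular points by increasing real part (a conjugate pair: the negative imaginary part first).


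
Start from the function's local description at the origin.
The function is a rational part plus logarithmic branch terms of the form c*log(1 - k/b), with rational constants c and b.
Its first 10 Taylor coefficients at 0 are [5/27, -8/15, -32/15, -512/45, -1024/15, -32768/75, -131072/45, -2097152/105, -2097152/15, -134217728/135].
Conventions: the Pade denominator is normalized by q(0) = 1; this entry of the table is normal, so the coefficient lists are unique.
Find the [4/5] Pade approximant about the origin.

Taylor coefficients needed (read off): a_0 = 5/27, a_1 = -8/15, a_2 = -32/15, a_3 = -512/45, a_4 = -1024/15, a_5 = -32768/75, a_6 = -131072/45, a_7 = -2097152/105, a_8 = -2097152/15, a_9 = -134217728/135.
Write the denominator as Q(k) = 1 + q1*k + q2*k^2 + q3*k^3 + q4*k^4 + q5*k^5. Requiring Q*f - P = O(k^10) with deg P <= 4 kills the coefficients of k^5..k^9 in Q*f:
  k^5: a_5 + q1*a_4 + q2*a_3 + q3*a_2 + q4*a_1 + q5*a_0 = 0, i.e. -32768/75 + (-1024/15)*q1 + (-512/45)*q2 + (-32/15)*q3 + (-8/15)*q4 + (5/27)*q5 = 0.
  k^6: a_6 + q1*a_5 + q2*a_4 + q3*a_3 + q4*a_2 + q5*a_1 = 0, i.e. -131072/45 + (-32768/75)*q1 + (-1024/15)*q2 + (-512/45)*q3 + (-32/15)*q4 + (-8/15)*q5 = 0.
  k^7: a_7 + q1*a_6 + q2*a_5 + q3*a_4 + q4*a_3 + q5*a_2 = 0, i.e. -2097152/105 + (-131072/45)*q1 + (-32768/75)*q2 + (-1024/15)*q3 + (-512/45)*q4 + (-32/15)*q5 = 0.
  k^8: a_8 + q1*a_7 + q2*a_6 + q3*a_5 + q4*a_4 + q5*a_3 = 0, i.e. -2097152/15 + (-2097152/105)*q1 + (-131072/45)*q2 + (-32768/75)*q3 + (-1024/15)*q4 + (-512/45)*q5 = 0.
  k^9: a_9 + q1*a_8 + q2*a_7 + q3*a_6 + q4*a_5 + q5*a_4 = 0, i.e. -134217728/135 + (-2097152/15)*q1 + (-2097152/105)*q2 + (-131072/45)*q3 + (-32768/75)*q4 + (-1024/15)*q5 = 0.
Solving this linear system: q1 = -19856/1125, q2 = 39232/375, q3 = -612352/2625, q4 = 161792/1125, q5 = 32768/4375.
The numerator is Q*f truncated at degree 4: P0 = a_0 = 5/27; P1 = a_1 + q1*a_0 = -23096/6075; P2 = a_2 + q1*a_1 + q2*a_0 = 1349344/50625; P3 = a_3 + q1*a_2 + q2*a_1 + q3*a_0 = -25770496/354375; P4 = a_4 + q1*a_3 + q2*a_2 + q3*a_1 + q4*a_0 = 64222208/1063125.

The Pade approximant has numerator coefficients [5/27, -23096/6075, 1349344/50625, -25770496/354375, 64222208/1063125]; denominator coefficients [1, -19856/1125, 39232/375, -612352/2625, 161792/1125, 32768/4375].


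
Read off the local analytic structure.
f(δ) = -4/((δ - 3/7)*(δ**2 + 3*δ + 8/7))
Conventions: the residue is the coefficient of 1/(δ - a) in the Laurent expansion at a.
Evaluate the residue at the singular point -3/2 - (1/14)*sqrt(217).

The factor δ**2 + 3*δ + 8/7 splits as (δ - a)(δ - a') with a = -3/2 - (1/14)*sqrt(217), a' = -3/2 + (1/14)*sqrt(217). At the order-1 pole a set g(δ) = (δ - a)*f(δ) = [-4/(δ - 3/7)] / (δ - a').
Simple pole: residue = g(a) at a = -3/2 - (1/14)*sqrt(217), which is 49/64 - (189/1984)*sqrt(217).

The residue is 49/64 - (189/1984)*sqrt(217).


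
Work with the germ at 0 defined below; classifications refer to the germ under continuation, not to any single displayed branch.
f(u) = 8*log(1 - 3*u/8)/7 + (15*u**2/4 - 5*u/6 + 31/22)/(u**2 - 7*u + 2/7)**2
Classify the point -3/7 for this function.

The point is a regular point.

Denominator factors: u**2 - 7*u + 2/7 = 170/49 at u = -3/7 — none vanishes.
Branch term log(1 - u/(8/3)): argument at -3/7 is 65/56, nonzero, so -3/7 is not its branch point (a point on a principal cut is still regular for the continued germ).
So the germ continues analytically to -3/7.


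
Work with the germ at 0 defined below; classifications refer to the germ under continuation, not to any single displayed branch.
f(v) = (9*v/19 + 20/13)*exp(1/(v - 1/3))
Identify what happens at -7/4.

There is no denominator, hence no pole anywhere.
The essential point of exp(1/(v - (1/3))) is 1/3, not -7/4.
So the germ continues analytically to -7/4.

The point is a regular point.


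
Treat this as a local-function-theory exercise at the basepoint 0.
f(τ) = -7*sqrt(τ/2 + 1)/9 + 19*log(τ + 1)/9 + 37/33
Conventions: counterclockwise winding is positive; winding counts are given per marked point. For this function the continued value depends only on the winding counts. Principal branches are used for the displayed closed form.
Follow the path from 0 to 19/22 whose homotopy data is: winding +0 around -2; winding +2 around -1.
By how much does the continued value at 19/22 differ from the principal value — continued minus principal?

The rational part is single-valued and drops out of the difference; each branch term changes only by its own monodromy.
(19/9)*log(1 - τ/(-1)): each positive loop around -1 adds 2*pi*i to the log, so winding +2 contributes (19/9)*(2)*2*pi*i = (76/9)*pi*i.
(-7/9)*sqrt(1 - τ/(-2)): winding +0 is even, the square root returns to the same sheet, contribution 0.
Summing the contributions at τ = 19/22 gives (76/9)*pi*i.

Continued minus principal equals (76/9)*pi*i.


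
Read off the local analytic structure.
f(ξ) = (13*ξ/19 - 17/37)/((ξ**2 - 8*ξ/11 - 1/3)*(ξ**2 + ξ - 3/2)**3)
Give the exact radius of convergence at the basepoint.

Denominator factor (ξ**2 - 8*ξ/11 - 1/3): discriminant 676/363, real irrational roots 4/11 + (13/33)*sqrt(3) and 4/11 - (13/33)*sqrt(3); poles of order 1, moduli 4/11 + (13/33)*sqrt(3) and -4/11 + (13/33)*sqrt(3).
Denominator factor (ξ**2 + ξ - 3/2)^3: discriminant 7, real irrational roots -1/2 + (1/2)*sqrt(7) and -1/2 - (1/2)*sqrt(7); poles of order 3, moduli -1/2 + (1/2)*sqrt(7) and 1/2 + (1/2)*sqrt(7).
The radius of convergence is the smallest modulus among the singular points: -4/11 + (13/33)*sqrt(3).

The radius of convergence is -4/11 + (13/33)*sqrt(3).


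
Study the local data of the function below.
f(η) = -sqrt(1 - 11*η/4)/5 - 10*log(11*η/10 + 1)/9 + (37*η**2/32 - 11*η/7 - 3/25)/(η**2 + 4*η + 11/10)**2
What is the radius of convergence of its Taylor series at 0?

Denominator factor (η**2 + 4*η + 11/10)^2: discriminant 58/5, real irrational roots -2 + (1/10)*sqrt(290) and -2 - (1/10)*sqrt(290); poles of order 2, moduli 2 - (1/10)*sqrt(290) and 2 + (1/10)*sqrt(290).
Branch term (-10/9)*log(1 - η/(-10/11)): its argument vanishes at η = -10/11, a logarithmic branch point, modulus 10/11.
Branch term (-1/5)*sqrt(1 - η/(4/11)): its argument vanishes at η = 4/11, a square-root branch point, modulus 4/11.
The radius of convergence is the smallest modulus among the singular points: 2 - (1/10)*sqrt(290).

The radius of convergence is 2 - (1/10)*sqrt(290).


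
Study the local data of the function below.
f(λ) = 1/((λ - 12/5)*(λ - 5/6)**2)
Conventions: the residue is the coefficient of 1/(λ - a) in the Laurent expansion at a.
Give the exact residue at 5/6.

At the order-2 pole 5/6 set g(λ) = (λ - (5/6))^2*f(λ) = 1/(λ - 12/5).
Order-2 pole: residue = g'(a); g'(5/6) = -900/2209, so the residue is -900/2209.

The residue is -900/2209.


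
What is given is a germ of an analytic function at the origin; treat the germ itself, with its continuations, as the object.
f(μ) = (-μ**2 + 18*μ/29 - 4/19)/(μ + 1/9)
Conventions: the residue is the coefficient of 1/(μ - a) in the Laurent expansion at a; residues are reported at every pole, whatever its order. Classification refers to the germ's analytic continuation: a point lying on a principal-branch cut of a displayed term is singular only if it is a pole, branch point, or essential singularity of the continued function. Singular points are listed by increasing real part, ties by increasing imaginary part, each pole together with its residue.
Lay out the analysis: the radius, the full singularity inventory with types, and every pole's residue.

Radius of convergence at 0: 1/9.
At -1/9: a pole of order 1; residue -13025/44631.

Denominator factor (μ + 1/9): pole of order 1 at -1/9, modulus 1/9.
The radius of convergence is the smallest modulus among the singular points: 1/9.
At the order-1 pole -1/9 set g(μ) = (μ - (-1/9))*f(μ) = -μ**2 + 18*μ/29 - 4/19.
Simple pole: residue = g(a) at a = -1/9, which is -13025/44631.


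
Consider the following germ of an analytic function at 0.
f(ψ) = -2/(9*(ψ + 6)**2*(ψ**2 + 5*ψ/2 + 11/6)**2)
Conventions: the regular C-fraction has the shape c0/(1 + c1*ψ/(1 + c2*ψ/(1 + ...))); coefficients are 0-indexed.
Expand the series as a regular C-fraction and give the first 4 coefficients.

Taylor coefficients (expand at 0): a_0 = -2/1089, a_1 = 202/35937, a_2 = -7957/790614, a_3 = 533420/39135393.
c0 = a_0 = -2/1089. Peel one level at a time: if S = 1 + c*ψ/S' with S'(0) = 1, then c is the ψ-coefficient of S and S' = c*ψ/(S - 1).
S_1 = c0/f = 1 + (101/33)*ψ + (16933/4356)*ψ^2 + ...; c1 = 101/33.
S_2 = c1*ψ/(S_1 - 1) = 1 + (-16933/13332)*ψ + (138821281/177742224)*ψ^2 + ...; c2 = -16933/13332.
S_3 = c2*ψ/(S_2 - 1) = 1 + (138821281/225750756)*ψ + ...; c3 = 138821281/225750756.

The regular C-fraction coefficients are [-2/1089, 101/33, -16933/13332, 138821281/225750756].


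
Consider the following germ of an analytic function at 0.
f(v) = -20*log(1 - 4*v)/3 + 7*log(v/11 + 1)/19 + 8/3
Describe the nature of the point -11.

The term (7/19)*log(1 - v/(-11)) has argument 1 - -11/(-11) = 0 at -11: a logarithmic (infinitely-sheeted) branch point; the remaining terms are analytic or single-valued there.

The point is a logarithmic branch point.


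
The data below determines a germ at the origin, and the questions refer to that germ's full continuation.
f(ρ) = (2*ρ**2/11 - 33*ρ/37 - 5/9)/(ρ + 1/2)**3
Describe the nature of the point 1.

Denominator factors: ρ + 1/2 = 3/2 at ρ = 1 — none vanishes.
So the germ continues analytically to 1.

The point is a regular point.


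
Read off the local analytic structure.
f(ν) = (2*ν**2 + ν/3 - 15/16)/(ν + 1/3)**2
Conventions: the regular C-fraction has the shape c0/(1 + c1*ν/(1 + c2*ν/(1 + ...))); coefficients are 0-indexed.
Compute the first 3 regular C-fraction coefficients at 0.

The regular C-fraction coefficients are [-135/16, 286/45, -27121/12870].

Taylor coefficients (expand at 0): a_0 = -135/16, a_1 = 429/8, a_2 = -3645/16.
c0 = a_0 = -135/16. Peel one level at a time: if S = 1 + c*ν/S' with S'(0) = 1, then c is the ν-coefficient of S and S' = c*ν/(S - 1).
S_1 = c0/f = 1 + (286/45)*ν + (27121/2025)*ν^2 + ...; c1 = 286/45.
S_2 = c1*ν/(S_1 - 1) = 1 + (-27121/12870)*ν + ...; c2 = -27121/12870.


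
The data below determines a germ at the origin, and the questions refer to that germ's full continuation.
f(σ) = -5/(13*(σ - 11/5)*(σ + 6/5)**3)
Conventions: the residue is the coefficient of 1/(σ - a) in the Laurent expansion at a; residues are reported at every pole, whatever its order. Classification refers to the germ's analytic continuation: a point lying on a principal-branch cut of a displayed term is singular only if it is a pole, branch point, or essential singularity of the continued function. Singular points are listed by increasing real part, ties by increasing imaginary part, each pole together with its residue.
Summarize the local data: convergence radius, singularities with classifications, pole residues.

Denominator factor (σ + 6/5)^3: pole of order 3 at -6/5, modulus 6/5.
Denominator factor (σ - 11/5): pole of order 1 at 11/5, modulus 11/5.
The radius of convergence is the smallest modulus among the singular points: 6/5.
At the order-3 pole -6/5 set g(σ) = (σ - (-6/5))^3*f(σ) = -5/(13*(σ - 11/5)).
Order-3 pole: residue = g''(a)/2; g''(-6/5) = 1250/63869, so the residue is 625/63869.
At the order-1 pole 11/5 set g(σ) = (σ - (11/5))*f(σ) = -5/(13*(σ + 6/5)**3).
Simple pole: residue = g(a) at a = 11/5, which is -625/63869.
List the singular points by increasing real part (a conjugate pair: the negative imaginary part first).

Radius of convergence at 0: 6/5.
At -6/5: a pole of order 3; residue 625/63869.
At 11/5: a pole of order 1; residue -625/63869.


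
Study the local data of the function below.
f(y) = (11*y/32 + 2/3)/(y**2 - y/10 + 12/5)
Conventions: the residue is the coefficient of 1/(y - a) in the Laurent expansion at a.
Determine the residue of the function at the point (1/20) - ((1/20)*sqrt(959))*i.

The residue is (11/64) + ((1313/184128)*sqrt(959))*i.

The factor y**2 - y/10 + 12/5 splits as (y - a)(y - a') with a = (1/20) - ((1/20)*sqrt(959))*i, a' = (1/20) + ((1/20)*sqrt(959))*i. At the order-1 pole a set g(y) = (y - a)*f(y) = [11*y/32 + 2/3] / (y - a').
Simple pole: residue = g(a) at a = (1/20) - ((1/20)*sqrt(959))*i, which is (11/64) + ((1313/184128)*sqrt(959))*i.
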